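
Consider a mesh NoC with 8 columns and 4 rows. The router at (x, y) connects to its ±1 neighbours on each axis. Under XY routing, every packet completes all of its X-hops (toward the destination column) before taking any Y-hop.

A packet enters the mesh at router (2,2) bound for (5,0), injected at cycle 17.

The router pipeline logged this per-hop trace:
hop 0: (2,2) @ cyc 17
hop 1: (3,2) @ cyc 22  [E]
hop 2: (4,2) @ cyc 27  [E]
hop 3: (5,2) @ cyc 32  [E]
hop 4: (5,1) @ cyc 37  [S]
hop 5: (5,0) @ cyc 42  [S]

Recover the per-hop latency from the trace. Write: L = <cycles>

L = 5

From hop 0 (17) to hop 1 (22): +5 cycles.
One hop costs L cycles, so L = 5.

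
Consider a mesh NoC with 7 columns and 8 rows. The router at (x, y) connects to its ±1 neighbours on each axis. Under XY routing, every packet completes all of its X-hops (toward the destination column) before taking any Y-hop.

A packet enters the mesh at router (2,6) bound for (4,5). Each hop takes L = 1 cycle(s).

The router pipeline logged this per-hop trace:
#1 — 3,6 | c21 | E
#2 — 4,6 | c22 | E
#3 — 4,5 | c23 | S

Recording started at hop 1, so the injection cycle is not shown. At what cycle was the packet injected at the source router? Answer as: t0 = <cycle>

t0 = 20

Hop 1 reached at cycle 21; hop k is at t0 + k·L.
Therefore t0 = 21 − L = 20.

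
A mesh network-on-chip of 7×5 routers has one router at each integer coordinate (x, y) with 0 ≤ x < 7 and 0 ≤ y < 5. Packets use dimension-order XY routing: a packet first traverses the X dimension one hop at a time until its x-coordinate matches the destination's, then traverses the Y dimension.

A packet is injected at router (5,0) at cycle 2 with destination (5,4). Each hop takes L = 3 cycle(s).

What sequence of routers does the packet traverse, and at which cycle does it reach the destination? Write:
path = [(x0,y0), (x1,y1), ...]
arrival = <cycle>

path = [(5,0), (5,1), (5,2), (5,3), (5,4)]
arrival = 14

src (5,0)  cyc=2
N→(5,1)  cyc=5
N→(5,2)  cyc=8
N→(5,3)  cyc=11
N→(5,4)  cyc=14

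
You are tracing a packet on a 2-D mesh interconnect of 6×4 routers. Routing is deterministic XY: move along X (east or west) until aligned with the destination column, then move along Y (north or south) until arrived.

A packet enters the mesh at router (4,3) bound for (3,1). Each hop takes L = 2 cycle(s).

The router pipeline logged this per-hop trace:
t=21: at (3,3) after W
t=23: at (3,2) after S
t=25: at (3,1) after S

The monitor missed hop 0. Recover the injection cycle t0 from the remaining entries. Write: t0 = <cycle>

t0 = 19

At hop 1 the cycle is 21; in general cyc_k = t0 + kL.
Subtract one hop: t0 = 21 − 2 = 19.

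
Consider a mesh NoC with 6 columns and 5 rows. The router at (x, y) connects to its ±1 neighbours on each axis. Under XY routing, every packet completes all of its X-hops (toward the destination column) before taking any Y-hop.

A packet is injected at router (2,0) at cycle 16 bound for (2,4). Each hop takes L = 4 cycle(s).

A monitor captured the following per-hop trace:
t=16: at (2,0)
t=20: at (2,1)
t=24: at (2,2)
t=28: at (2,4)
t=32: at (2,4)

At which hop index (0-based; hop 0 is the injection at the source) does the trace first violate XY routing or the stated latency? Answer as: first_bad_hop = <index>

first_bad_hop = 3

hop 1: step (+0,+1), +4 cyc — ok
hop 2: step (+0,+1), +4 cyc — ok
hop 3: step (+0,+2), +4 cyc — BAD: non-unit step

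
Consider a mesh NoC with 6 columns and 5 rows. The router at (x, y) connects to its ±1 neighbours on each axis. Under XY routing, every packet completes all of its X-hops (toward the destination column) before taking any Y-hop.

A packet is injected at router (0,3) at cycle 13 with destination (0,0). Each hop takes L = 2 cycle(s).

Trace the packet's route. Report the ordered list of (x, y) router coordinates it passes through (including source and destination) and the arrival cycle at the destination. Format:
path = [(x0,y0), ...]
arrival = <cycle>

path = [(0,3), (0,2), (0,1), (0,0)]
arrival = 19

#0 — 0,3 | c13
#1 — 0,2 | c15 | S
#2 — 0,1 | c17 | S
#3 — 0,0 | c19 | S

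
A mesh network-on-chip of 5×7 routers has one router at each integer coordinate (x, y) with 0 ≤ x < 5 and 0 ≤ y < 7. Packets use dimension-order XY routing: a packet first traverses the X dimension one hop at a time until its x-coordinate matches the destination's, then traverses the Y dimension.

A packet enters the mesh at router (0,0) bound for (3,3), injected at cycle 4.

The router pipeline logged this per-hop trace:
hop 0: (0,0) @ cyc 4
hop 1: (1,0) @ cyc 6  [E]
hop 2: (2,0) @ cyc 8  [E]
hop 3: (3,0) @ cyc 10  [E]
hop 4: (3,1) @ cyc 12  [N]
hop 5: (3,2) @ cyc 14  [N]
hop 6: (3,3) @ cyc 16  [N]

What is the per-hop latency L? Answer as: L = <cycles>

Between hops 0 and 1 the cycle counter advances 6 − 4 = 2.
Per-hop latency L = Δcyc = 2.

L = 2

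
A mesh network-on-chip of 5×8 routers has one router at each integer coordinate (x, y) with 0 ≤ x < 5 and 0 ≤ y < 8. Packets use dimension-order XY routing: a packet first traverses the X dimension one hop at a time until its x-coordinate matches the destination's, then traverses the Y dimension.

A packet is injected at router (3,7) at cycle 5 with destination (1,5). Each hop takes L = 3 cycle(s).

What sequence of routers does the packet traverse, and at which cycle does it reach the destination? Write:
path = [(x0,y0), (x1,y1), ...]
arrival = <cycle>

src (3,7)  cyc=5
W→(2,7)  cyc=8
W→(1,7)  cyc=11
S→(1,6)  cyc=14
S→(1,5)  cyc=17

path = [(3,7), (2,7), (1,7), (1,6), (1,5)]
arrival = 17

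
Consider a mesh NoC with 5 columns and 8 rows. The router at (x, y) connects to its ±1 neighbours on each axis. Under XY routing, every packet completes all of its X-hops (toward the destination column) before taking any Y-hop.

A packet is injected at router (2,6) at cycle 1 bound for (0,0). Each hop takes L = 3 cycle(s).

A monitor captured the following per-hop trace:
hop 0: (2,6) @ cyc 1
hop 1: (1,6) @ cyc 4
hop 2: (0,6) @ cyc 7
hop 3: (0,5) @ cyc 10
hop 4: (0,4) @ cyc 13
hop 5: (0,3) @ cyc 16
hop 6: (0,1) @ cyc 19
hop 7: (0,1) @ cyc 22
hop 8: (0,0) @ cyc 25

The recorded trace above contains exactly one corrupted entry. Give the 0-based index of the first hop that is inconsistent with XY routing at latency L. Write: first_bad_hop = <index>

check 1→ d=(-1,0) cyc+3: ok
check 2→ d=(-1,0) cyc+3: ok
check 3→ d=(0,-1) cyc+3: ok
check 4→ d=(0,-1) cyc+3: ok
check 5→ d=(0,-1) cyc+3: ok
check 6→ d=(0,-2) cyc+3: BAD: non-unit step

first_bad_hop = 6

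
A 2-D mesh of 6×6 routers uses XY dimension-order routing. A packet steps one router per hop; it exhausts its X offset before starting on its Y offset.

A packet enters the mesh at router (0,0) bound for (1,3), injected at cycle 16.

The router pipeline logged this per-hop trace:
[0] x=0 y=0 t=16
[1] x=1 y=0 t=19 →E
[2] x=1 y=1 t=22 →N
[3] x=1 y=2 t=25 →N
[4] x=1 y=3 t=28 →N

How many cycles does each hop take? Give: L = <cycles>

Between hops 0 and 1 the cycle counter advances 19 − 16 = 3.
That increment is L by definition: L = 3.

L = 3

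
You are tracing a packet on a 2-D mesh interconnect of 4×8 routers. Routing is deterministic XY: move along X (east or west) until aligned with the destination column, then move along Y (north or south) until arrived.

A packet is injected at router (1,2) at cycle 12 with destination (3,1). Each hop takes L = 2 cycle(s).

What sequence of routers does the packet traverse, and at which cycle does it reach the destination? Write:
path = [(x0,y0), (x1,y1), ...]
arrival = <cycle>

path = [(1,2), (2,2), (3,2), (3,1)]
arrival = 18

  0. router=(1,2) cycle=12 (inject)
  1. router=(2,2) cycle=14 dir=E
  2. router=(3,2) cycle=16 dir=E
  3. router=(3,1) cycle=18 dir=S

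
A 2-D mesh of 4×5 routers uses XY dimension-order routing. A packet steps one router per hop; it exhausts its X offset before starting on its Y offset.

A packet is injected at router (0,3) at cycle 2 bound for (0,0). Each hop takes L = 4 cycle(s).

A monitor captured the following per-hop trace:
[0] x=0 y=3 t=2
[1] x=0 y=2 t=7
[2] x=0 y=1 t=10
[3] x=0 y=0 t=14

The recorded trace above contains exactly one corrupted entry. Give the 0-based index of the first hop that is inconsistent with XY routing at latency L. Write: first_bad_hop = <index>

check 1→ d=(0,-1) cyc+5: BAD: Δcyc=5≠L

first_bad_hop = 1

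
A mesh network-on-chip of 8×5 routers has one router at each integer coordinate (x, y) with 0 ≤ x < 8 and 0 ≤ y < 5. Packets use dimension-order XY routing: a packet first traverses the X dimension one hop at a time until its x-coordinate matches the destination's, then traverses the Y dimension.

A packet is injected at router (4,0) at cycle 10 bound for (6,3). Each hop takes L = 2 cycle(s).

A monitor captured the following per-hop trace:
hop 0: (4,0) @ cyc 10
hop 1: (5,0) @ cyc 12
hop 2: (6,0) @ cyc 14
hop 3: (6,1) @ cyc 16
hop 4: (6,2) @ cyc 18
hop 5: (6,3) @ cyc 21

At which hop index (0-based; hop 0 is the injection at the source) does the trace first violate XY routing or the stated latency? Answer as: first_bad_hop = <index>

first_bad_hop = 5

hop 1: step (+1,+0), +2 cyc — ok
hop 2: step (+1,+0), +2 cyc — ok
hop 3: step (+0,+1), +2 cyc — ok
hop 4: step (+0,+1), +2 cyc — ok
hop 5: step (+0,+1), +3 cyc — BAD: Δcyc=3≠L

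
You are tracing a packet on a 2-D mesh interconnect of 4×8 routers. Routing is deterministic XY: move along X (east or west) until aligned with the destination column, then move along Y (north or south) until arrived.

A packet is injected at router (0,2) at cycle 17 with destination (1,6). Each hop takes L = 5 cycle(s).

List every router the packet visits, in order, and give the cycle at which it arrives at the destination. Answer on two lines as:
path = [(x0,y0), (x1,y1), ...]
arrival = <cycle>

hop 0: (0,2) @ cyc 17
hop 1: (1,2) @ cyc 22  [E]
hop 2: (1,3) @ cyc 27  [N]
hop 3: (1,4) @ cyc 32  [N]
hop 4: (1,5) @ cyc 37  [N]
hop 5: (1,6) @ cyc 42  [N]

path = [(0,2), (1,2), (1,3), (1,4), (1,5), (1,6)]
arrival = 42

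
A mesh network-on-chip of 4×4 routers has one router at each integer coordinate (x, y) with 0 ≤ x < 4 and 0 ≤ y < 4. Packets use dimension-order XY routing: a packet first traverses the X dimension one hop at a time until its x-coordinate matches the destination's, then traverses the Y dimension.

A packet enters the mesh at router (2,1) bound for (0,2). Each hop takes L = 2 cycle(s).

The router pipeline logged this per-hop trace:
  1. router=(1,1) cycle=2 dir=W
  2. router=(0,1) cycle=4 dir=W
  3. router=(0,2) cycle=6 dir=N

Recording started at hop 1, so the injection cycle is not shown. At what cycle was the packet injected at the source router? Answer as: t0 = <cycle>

At hop 1 the cycle is 2; in general cyc_k = t0 + kL.
t0 = cyc[1] − L = 2 − 2 = 0.

t0 = 0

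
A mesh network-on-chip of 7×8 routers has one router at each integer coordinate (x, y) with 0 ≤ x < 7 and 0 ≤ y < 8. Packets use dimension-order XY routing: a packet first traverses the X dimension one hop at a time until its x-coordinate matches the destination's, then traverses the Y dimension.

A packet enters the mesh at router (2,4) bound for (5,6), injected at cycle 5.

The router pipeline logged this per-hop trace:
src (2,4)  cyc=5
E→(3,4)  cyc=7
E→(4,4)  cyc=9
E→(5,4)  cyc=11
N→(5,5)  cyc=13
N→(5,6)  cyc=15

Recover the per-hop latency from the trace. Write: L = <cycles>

Between hops 0 and 1 the cycle counter advances 7 − 5 = 2.
Per-hop latency L = Δcyc = 2.

L = 2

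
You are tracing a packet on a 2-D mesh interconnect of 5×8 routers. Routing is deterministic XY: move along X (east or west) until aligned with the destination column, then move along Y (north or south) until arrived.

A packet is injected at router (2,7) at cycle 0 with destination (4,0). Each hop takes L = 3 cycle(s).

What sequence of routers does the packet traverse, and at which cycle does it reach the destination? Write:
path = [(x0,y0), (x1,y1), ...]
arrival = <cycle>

path = [(2,7), (3,7), (4,7), (4,6), (4,5), (4,4), (4,3), (4,2), (4,1), (4,0)]
arrival = 27

hop 0: (2,7) @ cyc 0
hop 1: (3,7) @ cyc 3  [E]
hop 2: (4,7) @ cyc 6  [E]
hop 3: (4,6) @ cyc 9  [S]
hop 4: (4,5) @ cyc 12  [S]
hop 5: (4,4) @ cyc 15  [S]
hop 6: (4,3) @ cyc 18  [S]
hop 7: (4,2) @ cyc 21  [S]
hop 8: (4,1) @ cyc 24  [S]
hop 9: (4,0) @ cyc 27  [S]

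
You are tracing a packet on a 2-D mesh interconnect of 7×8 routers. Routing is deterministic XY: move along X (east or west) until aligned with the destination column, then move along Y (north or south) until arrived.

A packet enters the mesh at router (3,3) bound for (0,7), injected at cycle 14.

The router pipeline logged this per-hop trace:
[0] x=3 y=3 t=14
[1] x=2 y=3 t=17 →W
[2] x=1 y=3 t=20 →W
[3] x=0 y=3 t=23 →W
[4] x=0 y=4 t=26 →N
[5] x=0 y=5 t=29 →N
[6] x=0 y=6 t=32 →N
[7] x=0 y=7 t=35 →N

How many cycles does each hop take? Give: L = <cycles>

cyc[1] − cyc[0] = 17 − 14 = 3.
Each hop adds L, hence L = 3.

L = 3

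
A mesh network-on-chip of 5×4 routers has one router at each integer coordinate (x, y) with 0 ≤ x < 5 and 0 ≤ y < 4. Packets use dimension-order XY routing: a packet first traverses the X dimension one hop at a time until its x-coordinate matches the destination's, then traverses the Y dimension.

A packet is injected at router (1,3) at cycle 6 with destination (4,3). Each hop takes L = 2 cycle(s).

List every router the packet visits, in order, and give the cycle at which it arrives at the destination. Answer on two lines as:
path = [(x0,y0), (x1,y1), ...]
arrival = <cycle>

path = [(1,3), (2,3), (3,3), (4,3)]
arrival = 12

hop 0: (1,3) @ cyc 6
hop 1: (2,3) @ cyc 8  [E]
hop 2: (3,3) @ cyc 10  [E]
hop 3: (4,3) @ cyc 12  [E]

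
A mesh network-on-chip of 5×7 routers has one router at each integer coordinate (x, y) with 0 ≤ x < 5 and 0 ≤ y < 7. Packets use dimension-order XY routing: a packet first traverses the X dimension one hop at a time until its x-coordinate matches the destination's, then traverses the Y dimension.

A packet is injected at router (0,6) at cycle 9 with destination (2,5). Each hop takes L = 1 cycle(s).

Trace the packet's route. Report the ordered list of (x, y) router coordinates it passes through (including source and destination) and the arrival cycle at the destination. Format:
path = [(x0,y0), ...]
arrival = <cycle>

path = [(0,6), (1,6), (2,6), (2,5)]
arrival = 12

[0] x=0 y=6 t=9
[1] x=1 y=6 t=10 →E
[2] x=2 y=6 t=11 →E
[3] x=2 y=5 t=12 →S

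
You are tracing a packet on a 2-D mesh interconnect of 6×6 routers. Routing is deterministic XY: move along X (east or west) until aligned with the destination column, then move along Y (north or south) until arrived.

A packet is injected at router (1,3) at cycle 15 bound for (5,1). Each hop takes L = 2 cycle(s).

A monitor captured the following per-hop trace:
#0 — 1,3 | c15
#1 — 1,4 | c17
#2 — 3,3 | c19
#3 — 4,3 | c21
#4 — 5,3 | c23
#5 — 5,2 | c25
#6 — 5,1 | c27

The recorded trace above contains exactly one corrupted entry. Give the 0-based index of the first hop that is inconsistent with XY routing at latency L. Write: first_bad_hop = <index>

  1: Δx=+0 Δy=+1 Δt=2 [BAD: Y-move but x=1≠5]

first_bad_hop = 1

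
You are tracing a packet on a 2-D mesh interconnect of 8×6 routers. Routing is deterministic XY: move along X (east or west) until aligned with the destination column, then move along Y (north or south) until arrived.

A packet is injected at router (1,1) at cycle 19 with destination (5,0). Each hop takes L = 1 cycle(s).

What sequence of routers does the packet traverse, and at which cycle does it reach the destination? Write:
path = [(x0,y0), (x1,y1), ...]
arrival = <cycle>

  0. router=(1,1) cycle=19 (inject)
  1. router=(2,1) cycle=20 dir=E
  2. router=(3,1) cycle=21 dir=E
  3. router=(4,1) cycle=22 dir=E
  4. router=(5,1) cycle=23 dir=E
  5. router=(5,0) cycle=24 dir=S

path = [(1,1), (2,1), (3,1), (4,1), (5,1), (5,0)]
arrival = 24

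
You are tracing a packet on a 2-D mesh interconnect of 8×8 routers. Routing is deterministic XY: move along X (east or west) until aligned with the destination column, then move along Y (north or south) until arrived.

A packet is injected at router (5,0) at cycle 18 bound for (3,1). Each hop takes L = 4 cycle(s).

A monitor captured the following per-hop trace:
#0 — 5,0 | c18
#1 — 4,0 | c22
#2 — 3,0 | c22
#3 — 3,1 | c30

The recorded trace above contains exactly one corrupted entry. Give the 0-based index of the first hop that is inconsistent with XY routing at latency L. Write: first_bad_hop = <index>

hop 1: step (-1,+0), +4 cyc — ok
hop 2: step (-1,+0), +0 cyc — BAD: Δcyc=0≠L

first_bad_hop = 2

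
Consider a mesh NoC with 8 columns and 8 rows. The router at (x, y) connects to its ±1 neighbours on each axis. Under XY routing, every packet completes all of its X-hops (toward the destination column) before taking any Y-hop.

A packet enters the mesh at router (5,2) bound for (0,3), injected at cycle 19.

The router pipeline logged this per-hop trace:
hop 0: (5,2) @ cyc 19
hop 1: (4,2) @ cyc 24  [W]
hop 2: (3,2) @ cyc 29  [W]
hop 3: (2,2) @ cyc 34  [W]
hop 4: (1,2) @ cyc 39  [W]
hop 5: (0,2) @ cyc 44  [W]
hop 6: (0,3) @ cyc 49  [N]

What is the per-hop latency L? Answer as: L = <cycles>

L = 5

Δcyc across hop 0→1: 24 − 19 = 5.
Per-hop latency L = Δcyc = 5.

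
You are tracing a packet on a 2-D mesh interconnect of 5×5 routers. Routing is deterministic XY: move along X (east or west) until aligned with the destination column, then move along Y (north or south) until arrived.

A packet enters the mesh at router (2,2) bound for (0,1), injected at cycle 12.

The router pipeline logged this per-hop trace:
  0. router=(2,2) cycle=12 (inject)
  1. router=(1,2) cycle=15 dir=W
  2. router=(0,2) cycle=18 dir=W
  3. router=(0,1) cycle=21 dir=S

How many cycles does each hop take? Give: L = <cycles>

L = 3

From hop 0 (12) to hop 1 (15): +3 cycles.
One hop costs L cycles, so L = 3.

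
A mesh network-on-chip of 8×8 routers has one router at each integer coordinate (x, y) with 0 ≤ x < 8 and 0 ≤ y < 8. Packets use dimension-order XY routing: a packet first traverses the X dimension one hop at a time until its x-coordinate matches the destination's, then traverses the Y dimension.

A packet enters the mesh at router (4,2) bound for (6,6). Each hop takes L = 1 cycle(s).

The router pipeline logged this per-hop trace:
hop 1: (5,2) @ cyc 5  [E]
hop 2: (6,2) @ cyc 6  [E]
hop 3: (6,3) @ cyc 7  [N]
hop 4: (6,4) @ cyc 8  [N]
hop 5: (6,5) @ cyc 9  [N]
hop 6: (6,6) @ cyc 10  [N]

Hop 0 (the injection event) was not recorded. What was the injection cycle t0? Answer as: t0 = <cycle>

cyc[1] = 5 and cyc[k] = t0 + k·L for every k.
t0 = cyc[1] − L = 5 − 1 = 4.

t0 = 4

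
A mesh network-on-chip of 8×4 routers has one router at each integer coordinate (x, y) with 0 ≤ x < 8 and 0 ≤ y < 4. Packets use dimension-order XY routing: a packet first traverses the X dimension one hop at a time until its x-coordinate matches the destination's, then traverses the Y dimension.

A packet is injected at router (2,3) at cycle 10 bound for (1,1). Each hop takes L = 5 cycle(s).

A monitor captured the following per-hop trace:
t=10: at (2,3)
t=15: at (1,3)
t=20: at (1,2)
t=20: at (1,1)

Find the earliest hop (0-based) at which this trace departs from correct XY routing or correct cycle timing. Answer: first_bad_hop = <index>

first_bad_hop = 3

hop 1: step (-1,+0), +5 cyc — ok
hop 2: step (+0,-1), +5 cyc — ok
hop 3: step (+0,-1), +0 cyc — BAD: Δcyc=0≠L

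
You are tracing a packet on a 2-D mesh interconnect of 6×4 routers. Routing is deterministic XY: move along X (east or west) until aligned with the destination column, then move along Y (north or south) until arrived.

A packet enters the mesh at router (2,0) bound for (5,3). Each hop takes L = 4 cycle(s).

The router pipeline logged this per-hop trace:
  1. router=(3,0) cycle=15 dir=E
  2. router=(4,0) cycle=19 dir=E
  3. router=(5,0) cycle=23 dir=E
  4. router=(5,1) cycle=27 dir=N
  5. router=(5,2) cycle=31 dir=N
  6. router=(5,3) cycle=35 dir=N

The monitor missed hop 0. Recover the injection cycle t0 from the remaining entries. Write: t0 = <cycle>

t0 = 11

At hop 1 the cycle is 15; in general cyc_k = t0 + kL.
Therefore t0 = 15 − L = 11.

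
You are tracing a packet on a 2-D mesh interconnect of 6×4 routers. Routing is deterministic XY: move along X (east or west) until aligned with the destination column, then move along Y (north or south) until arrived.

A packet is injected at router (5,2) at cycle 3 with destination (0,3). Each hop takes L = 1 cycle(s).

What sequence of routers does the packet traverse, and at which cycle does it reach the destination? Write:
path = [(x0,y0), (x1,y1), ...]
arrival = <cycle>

path = [(5,2), (4,2), (3,2), (2,2), (1,2), (0,2), (0,3)]
arrival = 9

  0. router=(5,2) cycle=3 (inject)
  1. router=(4,2) cycle=4 dir=W
  2. router=(3,2) cycle=5 dir=W
  3. router=(2,2) cycle=6 dir=W
  4. router=(1,2) cycle=7 dir=W
  5. router=(0,2) cycle=8 dir=W
  6. router=(0,3) cycle=9 dir=N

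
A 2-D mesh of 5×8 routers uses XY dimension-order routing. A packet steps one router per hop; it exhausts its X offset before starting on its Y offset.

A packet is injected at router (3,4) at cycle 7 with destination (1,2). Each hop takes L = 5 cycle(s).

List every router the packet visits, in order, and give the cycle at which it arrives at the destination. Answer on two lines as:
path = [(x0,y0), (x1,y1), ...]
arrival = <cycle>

src (3,4)  cyc=7
W→(2,4)  cyc=12
W→(1,4)  cyc=17
S→(1,3)  cyc=22
S→(1,2)  cyc=27

path = [(3,4), (2,4), (1,4), (1,3), (1,2)]
arrival = 27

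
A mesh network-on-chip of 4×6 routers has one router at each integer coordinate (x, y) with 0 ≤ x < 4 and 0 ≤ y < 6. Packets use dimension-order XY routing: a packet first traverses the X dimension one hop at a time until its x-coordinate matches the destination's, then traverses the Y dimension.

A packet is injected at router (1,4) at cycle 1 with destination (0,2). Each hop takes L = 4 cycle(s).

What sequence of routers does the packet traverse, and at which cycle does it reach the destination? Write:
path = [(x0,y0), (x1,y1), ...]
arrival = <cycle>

t=1: at (1,4)
t=5: at (0,4) after W
t=9: at (0,3) after S
t=13: at (0,2) after S

path = [(1,4), (0,4), (0,3), (0,2)]
arrival = 13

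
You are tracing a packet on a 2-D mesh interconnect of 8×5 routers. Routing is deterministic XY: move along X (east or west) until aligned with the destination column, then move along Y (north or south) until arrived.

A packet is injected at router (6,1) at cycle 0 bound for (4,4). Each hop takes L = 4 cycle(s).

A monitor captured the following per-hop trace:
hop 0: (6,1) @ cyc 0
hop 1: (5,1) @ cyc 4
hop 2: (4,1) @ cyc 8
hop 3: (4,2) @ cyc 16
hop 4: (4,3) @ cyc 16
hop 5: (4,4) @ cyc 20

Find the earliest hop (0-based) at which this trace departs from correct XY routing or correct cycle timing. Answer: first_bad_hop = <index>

  1: Δx=-1 Δy=+0 Δt=4 [ok]
  2: Δx=-1 Δy=+0 Δt=4 [ok]
  3: Δx=+0 Δy=+1 Δt=8 [BAD: Δcyc=8≠L]

first_bad_hop = 3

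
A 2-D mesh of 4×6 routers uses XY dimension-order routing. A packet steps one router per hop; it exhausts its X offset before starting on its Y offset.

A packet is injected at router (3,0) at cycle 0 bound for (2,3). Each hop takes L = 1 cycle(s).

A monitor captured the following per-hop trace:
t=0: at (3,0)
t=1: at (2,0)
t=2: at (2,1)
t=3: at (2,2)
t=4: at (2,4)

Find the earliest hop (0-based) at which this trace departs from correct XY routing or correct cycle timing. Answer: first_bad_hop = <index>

[1] (-1,+0) / 1c ⇒ ok
[2] (+0,+1) / 1c ⇒ ok
[3] (+0,+1) / 1c ⇒ ok
[4] (+0,+2) / 1c ⇒ BAD: non-unit step

first_bad_hop = 4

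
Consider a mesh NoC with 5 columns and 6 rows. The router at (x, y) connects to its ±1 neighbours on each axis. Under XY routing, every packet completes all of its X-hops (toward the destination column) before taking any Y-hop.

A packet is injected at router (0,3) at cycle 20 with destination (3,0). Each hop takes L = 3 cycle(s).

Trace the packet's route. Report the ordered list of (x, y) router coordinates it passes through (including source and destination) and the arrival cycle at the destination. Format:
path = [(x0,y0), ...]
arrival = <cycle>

path = [(0,3), (1,3), (2,3), (3,3), (3,2), (3,1), (3,0)]
arrival = 38

  0. router=(0,3) cycle=20 (inject)
  1. router=(1,3) cycle=23 dir=E
  2. router=(2,3) cycle=26 dir=E
  3. router=(3,3) cycle=29 dir=E
  4. router=(3,2) cycle=32 dir=S
  5. router=(3,1) cycle=35 dir=S
  6. router=(3,0) cycle=38 dir=S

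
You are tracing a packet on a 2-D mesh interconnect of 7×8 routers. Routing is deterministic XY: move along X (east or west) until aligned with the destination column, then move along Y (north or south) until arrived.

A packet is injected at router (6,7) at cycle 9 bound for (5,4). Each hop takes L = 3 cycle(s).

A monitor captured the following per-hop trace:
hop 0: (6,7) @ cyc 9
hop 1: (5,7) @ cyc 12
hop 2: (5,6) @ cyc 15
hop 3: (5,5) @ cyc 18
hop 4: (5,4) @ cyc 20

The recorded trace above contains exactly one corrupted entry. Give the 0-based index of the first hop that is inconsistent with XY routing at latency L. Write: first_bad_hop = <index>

first_bad_hop = 4

check 1→ d=(-1,0) cyc+3: ok
check 2→ d=(0,-1) cyc+3: ok
check 3→ d=(0,-1) cyc+3: ok
check 4→ d=(0,-1) cyc+2: BAD: Δcyc=2≠L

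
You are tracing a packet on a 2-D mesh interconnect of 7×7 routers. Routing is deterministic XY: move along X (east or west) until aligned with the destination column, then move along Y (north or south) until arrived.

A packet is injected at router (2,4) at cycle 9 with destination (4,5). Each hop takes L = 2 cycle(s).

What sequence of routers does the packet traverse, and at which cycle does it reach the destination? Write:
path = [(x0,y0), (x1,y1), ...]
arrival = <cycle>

[0] x=2 y=4 t=9
[1] x=3 y=4 t=11 →E
[2] x=4 y=4 t=13 →E
[3] x=4 y=5 t=15 →N

path = [(2,4), (3,4), (4,4), (4,5)]
arrival = 15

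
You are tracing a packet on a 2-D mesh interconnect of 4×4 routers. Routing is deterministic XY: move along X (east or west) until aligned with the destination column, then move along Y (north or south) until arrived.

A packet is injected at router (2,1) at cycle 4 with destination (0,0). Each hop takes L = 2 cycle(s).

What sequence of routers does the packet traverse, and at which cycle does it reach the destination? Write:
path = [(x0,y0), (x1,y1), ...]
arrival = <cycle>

hop 0: (2,1) @ cyc 4
hop 1: (1,1) @ cyc 6  [W]
hop 2: (0,1) @ cyc 8  [W]
hop 3: (0,0) @ cyc 10  [S]

path = [(2,1), (1,1), (0,1), (0,0)]
arrival = 10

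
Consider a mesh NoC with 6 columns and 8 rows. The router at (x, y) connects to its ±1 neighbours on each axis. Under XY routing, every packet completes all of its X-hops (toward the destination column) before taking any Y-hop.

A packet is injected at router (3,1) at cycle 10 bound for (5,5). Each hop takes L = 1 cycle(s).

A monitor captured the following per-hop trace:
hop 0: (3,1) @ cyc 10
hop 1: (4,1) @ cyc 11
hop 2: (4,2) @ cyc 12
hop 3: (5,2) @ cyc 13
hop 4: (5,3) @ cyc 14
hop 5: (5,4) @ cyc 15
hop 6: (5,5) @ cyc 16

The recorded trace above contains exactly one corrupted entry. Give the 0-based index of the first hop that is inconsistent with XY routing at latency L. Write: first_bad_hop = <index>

first_bad_hop = 2

check 1→ d=(1,0) cyc+1: ok
check 2→ d=(0,1) cyc+1: BAD: Y-move but x=4≠5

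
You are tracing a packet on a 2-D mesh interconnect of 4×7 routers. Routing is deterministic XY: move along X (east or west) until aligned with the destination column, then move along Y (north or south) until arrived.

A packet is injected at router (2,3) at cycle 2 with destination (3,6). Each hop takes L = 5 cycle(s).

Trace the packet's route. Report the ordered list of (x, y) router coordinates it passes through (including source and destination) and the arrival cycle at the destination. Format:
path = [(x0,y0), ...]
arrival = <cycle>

path = [(2,3), (3,3), (3,4), (3,5), (3,6)]
arrival = 22

  0. router=(2,3) cycle=2 (inject)
  1. router=(3,3) cycle=7 dir=E
  2. router=(3,4) cycle=12 dir=N
  3. router=(3,5) cycle=17 dir=N
  4. router=(3,6) cycle=22 dir=N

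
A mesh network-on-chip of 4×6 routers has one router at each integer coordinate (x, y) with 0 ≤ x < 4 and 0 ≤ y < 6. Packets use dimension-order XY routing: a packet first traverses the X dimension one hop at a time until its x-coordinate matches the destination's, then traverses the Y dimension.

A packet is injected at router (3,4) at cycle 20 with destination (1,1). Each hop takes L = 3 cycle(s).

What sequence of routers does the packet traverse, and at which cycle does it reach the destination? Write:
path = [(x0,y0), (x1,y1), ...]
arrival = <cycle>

path = [(3,4), (2,4), (1,4), (1,3), (1,2), (1,1)]
arrival = 35

[0] x=3 y=4 t=20
[1] x=2 y=4 t=23 →W
[2] x=1 y=4 t=26 →W
[3] x=1 y=3 t=29 →S
[4] x=1 y=2 t=32 →S
[5] x=1 y=1 t=35 →S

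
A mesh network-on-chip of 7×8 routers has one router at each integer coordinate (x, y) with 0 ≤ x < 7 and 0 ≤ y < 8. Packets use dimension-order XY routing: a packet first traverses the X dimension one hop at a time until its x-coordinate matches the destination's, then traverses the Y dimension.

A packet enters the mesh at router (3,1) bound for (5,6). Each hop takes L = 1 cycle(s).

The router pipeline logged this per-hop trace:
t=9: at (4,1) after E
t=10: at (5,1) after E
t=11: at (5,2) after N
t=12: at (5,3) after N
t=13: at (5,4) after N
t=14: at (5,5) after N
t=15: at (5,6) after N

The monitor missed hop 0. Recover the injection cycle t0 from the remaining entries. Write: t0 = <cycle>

t0 = 8

At hop 1 the cycle is 9; in general cyc_k = t0 + kL.
Subtract one hop: t0 = 9 − 1 = 8.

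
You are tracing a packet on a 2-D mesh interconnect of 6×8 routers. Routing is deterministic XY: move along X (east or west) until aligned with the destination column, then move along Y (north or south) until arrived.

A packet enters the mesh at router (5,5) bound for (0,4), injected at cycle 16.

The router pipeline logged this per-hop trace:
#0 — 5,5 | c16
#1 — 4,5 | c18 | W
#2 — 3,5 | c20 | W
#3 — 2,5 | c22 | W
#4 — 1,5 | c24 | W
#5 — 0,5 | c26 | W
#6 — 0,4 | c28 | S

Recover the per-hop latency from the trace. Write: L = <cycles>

L = 2

From hop 0 (16) to hop 1 (18): +2 cycles.
Each hop adds L, hence L = 2.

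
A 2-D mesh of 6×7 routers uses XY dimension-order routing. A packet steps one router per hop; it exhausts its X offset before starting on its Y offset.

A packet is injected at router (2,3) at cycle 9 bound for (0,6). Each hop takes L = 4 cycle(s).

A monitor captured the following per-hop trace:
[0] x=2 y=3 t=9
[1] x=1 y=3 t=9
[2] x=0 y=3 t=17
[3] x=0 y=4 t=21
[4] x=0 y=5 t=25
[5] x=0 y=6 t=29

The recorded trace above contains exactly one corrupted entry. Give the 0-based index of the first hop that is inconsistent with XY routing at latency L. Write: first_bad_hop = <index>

first_bad_hop = 1

hop 1: step (-1,+0), +0 cyc — BAD: Δcyc=0≠L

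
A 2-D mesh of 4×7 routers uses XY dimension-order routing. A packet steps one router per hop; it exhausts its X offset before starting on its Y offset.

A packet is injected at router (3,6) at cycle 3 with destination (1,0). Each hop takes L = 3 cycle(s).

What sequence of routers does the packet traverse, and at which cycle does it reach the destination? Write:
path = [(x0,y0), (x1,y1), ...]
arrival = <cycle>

hop 0: (3,6) @ cyc 3
hop 1: (2,6) @ cyc 6  [W]
hop 2: (1,6) @ cyc 9  [W]
hop 3: (1,5) @ cyc 12  [S]
hop 4: (1,4) @ cyc 15  [S]
hop 5: (1,3) @ cyc 18  [S]
hop 6: (1,2) @ cyc 21  [S]
hop 7: (1,1) @ cyc 24  [S]
hop 8: (1,0) @ cyc 27  [S]

path = [(3,6), (2,6), (1,6), (1,5), (1,4), (1,3), (1,2), (1,1), (1,0)]
arrival = 27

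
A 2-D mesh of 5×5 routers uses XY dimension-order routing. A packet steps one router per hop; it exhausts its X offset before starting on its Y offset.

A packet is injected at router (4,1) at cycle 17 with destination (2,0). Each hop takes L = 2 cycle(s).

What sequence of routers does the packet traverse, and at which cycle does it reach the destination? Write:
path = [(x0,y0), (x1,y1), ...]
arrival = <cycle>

path = [(4,1), (3,1), (2,1), (2,0)]
arrival = 23

hop 0: (4,1) @ cyc 17
hop 1: (3,1) @ cyc 19  [W]
hop 2: (2,1) @ cyc 21  [W]
hop 3: (2,0) @ cyc 23  [S]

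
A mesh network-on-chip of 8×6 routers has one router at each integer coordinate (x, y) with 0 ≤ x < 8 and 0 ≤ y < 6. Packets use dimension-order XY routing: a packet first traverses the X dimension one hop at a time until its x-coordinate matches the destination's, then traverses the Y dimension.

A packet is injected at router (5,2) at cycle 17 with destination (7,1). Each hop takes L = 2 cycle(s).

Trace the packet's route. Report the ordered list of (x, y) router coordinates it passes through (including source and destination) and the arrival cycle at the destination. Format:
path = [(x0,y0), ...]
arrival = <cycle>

t=17: at (5,2)
t=19: at (6,2) after E
t=21: at (7,2) after E
t=23: at (7,1) after S

path = [(5,2), (6,2), (7,2), (7,1)]
arrival = 23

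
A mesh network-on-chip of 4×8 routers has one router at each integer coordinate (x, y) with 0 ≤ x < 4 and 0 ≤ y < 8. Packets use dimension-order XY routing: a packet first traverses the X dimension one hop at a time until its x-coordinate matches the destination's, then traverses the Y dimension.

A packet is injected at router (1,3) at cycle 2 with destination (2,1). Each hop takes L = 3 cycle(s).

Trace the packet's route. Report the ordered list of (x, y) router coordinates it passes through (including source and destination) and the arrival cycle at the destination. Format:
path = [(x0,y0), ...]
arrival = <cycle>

path = [(1,3), (2,3), (2,2), (2,1)]
arrival = 11

[0] x=1 y=3 t=2
[1] x=2 y=3 t=5 →E
[2] x=2 y=2 t=8 →S
[3] x=2 y=1 t=11 →S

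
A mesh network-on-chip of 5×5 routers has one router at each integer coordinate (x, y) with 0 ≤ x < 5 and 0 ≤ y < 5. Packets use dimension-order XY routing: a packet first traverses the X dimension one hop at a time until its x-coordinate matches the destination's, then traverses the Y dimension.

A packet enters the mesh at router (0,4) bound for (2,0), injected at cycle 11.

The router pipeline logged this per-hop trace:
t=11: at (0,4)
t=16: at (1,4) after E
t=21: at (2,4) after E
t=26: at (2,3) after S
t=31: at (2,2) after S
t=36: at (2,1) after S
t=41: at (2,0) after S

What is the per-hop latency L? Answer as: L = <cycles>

L = 5

Between hops 0 and 1 the cycle counter advances 16 − 11 = 5.
One hop costs L cycles, so L = 5.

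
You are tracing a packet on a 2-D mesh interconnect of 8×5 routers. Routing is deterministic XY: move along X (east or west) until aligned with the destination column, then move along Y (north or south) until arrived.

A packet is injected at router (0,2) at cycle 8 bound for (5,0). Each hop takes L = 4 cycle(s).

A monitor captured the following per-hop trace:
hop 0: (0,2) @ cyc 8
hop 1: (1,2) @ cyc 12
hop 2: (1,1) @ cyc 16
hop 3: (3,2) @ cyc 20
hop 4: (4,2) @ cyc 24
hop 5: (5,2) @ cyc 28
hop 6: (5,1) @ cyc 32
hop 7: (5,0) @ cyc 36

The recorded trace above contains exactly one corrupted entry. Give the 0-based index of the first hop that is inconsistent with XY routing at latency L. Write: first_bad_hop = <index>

first_bad_hop = 2

hop 1: step (+1,+0), +4 cyc — ok
hop 2: step (+0,-1), +4 cyc — BAD: Y-move but x=1≠5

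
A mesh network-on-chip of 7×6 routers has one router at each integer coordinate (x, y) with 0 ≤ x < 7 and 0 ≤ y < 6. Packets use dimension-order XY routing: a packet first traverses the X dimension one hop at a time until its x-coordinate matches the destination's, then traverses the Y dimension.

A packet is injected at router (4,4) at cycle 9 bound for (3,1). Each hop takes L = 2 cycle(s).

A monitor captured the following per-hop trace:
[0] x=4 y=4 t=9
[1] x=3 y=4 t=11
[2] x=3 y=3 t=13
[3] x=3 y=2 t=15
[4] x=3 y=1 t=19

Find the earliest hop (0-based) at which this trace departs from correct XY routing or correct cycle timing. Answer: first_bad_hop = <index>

hop 1: step (-1,+0), +2 cyc — ok
hop 2: step (+0,-1), +2 cyc — ok
hop 3: step (+0,-1), +2 cyc — ok
hop 4: step (+0,-1), +4 cyc — BAD: Δcyc=4≠L

first_bad_hop = 4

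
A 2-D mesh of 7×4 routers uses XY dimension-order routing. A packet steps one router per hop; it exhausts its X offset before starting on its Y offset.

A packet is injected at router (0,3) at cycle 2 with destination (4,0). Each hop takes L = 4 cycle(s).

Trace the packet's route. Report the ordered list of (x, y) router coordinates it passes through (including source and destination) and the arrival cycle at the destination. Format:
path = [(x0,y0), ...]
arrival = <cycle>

path = [(0,3), (1,3), (2,3), (3,3), (4,3), (4,2), (4,1), (4,0)]
arrival = 30

  0. router=(0,3) cycle=2 (inject)
  1. router=(1,3) cycle=6 dir=E
  2. router=(2,3) cycle=10 dir=E
  3. router=(3,3) cycle=14 dir=E
  4. router=(4,3) cycle=18 dir=E
  5. router=(4,2) cycle=22 dir=S
  6. router=(4,1) cycle=26 dir=S
  7. router=(4,0) cycle=30 dir=S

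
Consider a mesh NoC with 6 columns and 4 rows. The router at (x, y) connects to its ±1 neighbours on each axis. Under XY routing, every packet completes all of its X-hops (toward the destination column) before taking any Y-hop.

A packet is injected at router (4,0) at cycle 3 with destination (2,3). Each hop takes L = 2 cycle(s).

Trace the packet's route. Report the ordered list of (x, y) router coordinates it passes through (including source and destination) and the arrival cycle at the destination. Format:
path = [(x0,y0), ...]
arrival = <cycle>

t=3: at (4,0)
t=5: at (3,0) after W
t=7: at (2,0) after W
t=9: at (2,1) after N
t=11: at (2,2) after N
t=13: at (2,3) after N

path = [(4,0), (3,0), (2,0), (2,1), (2,2), (2,3)]
arrival = 13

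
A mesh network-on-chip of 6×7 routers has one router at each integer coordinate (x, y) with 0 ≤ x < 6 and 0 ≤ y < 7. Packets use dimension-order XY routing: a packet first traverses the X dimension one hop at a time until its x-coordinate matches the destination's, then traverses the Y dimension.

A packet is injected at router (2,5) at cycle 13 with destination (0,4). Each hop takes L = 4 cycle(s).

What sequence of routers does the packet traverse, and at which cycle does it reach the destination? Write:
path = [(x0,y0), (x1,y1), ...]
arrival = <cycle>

path = [(2,5), (1,5), (0,5), (0,4)]
arrival = 25

t=13: at (2,5)
t=17: at (1,5) after W
t=21: at (0,5) after W
t=25: at (0,4) after S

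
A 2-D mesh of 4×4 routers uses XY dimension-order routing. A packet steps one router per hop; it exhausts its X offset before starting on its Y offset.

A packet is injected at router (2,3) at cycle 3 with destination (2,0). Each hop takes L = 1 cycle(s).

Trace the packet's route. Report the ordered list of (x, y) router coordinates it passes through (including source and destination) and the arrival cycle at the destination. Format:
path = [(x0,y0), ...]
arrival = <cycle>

path = [(2,3), (2,2), (2,1), (2,0)]
arrival = 6

#0 — 2,3 | c3
#1 — 2,2 | c4 | S
#2 — 2,1 | c5 | S
#3 — 2,0 | c6 | S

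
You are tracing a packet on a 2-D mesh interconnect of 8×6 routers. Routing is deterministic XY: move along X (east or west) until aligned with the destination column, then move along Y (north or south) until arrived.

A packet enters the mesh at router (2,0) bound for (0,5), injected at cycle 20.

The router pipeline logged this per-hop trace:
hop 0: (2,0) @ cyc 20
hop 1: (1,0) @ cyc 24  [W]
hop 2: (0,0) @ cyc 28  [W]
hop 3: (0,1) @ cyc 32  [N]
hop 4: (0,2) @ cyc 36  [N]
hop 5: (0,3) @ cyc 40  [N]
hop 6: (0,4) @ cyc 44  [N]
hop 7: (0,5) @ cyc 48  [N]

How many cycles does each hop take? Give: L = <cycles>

L = 4

Between hops 0 and 1 the cycle counter advances 24 − 20 = 4.
Per-hop latency L = Δcyc = 4.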